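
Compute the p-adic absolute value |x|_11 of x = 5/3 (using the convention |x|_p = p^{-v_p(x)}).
|5/3|_11 = 1

Step 1 — compute v_11(x) by factoring powers of 11 out of the numerator and denominator: v_11(5/3) = 0. Step 2 — apply |x|_p = p^{-v_p(x)} = 11^{0} = 1.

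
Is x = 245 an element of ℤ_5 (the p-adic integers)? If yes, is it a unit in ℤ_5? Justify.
x ∈ ℤ_5 but not a unit; v_5(x) = 1 > 0

ℤ_5 = {x ∈ ℚ_5 : v_5(x) ≥ 0} and ℤ_5^× = {x ∈ ℤ_5 : v_5(x) = 0}. Here v_5(245) = v_5(num) − v_5(den) = 1; compare against these criteria.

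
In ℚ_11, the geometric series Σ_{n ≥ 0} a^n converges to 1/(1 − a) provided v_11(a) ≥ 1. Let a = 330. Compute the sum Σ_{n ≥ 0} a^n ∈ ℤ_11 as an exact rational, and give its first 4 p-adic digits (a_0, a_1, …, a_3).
Σ a^n = 1/(1 − a) = -1/329;  first 4 digits = (1, 8, 0, 0)

v_11(a) = 1 ≥ 1, so the series converges in ℤ_11 to 1/(1 − a) = 1/(1 − 330) = -1/329. Expand this rational in ℤ_11: compute digits iteratively via d_i = x_i mod 11, x_{i+1} = (x_i − d_i)/11. The first 4 digits are (1, 8, 0, 0).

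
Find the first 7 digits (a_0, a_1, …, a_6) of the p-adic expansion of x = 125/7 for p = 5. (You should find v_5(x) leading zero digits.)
(a_0, …, a_6) = (0, 0, 0, 3, 3, 0, 2)

v_5(125/7) = 3, so a_0 = ... = a_2 = 0. Factor out: x = 5^3 · u with u = 1/7 a unit in ℤ_5. Expand u iteratively via a_{v+i} = u_i mod 5, u_{i+1} = (u_i − a_{v+i})/5:
  u_0 = 1/7;  a_3 = 3;  u_1 = (u_0 − 3)/5 = -4/7
  u_1 = -4/7;  a_4 = 3;  u_2 = (u_1 − 3)/5 = -5/7
  u_2 = -5/7;  a_5 = 0;  u_3 = (u_2 − 0)/5 = -1/7
  u_3 = -1/7;  a_6 = 2;  u_4 = (u_3 − 2)/5 = -3/7
Digits: (0, 0, 0, 3, 3, 0, 2).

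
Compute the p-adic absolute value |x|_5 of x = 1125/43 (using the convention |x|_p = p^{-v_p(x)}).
|1125/43|_5 = 1/125

Step 1 — compute v_5(x) by factoring powers of 5 out of the numerator and denominator: v_5(1125/43) = 3. Step 2 — apply |x|_p = p^{-v_p(x)} = 5^{-3} = 1/125.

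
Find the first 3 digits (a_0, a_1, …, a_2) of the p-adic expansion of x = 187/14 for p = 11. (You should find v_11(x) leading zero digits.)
(a_0, …, a_2) = (0, 2, 7)

v_11(187/14) = 1, so a_0 = ... = a_0 = 0. Factor out: x = 11^1 · u with u = 17/14 a unit in ℤ_11. Expand u iteratively via a_{v+i} = u_i mod 11, u_{i+1} = (u_i − a_{v+i})/11:
  u_0 = 17/14;  a_1 = 2;  u_1 = (u_0 − 2)/11 = -1/14
  u_1 = -1/14;  a_2 = 7;  u_2 = (u_1 − 7)/11 = -9/14
Digits: (0, 2, 7).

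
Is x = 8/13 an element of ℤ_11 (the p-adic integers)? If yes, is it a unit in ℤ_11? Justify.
x ∈ ℤ_11^× (unit); v_11(x) = 0

ℤ_11 = {x ∈ ℚ_11 : v_11(x) ≥ 0} and ℤ_11^× = {x ∈ ℤ_11 : v_11(x) = 0}. Here v_11(8/13) = v_11(num) − v_11(den) = 0; compare against these criteria.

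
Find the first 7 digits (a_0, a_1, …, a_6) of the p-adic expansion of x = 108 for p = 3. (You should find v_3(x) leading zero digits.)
(a_0, …, a_6) = (0, 0, 0, 1, 1, 0, 0)

v_3(108) = 3, so a_0 = ... = a_2 = 0. Factor out: x = 3^3 · u with u = 4 a unit in ℤ_3. Expand u iteratively via a_{v+i} = u_i mod 3, u_{i+1} = (u_i − a_{v+i})/3:
  u_0 = 4;  a_3 = 1;  u_1 = (u_0 − 1)/3 = 1
  u_1 = 1;  a_4 = 1;  u_2 = (u_1 − 1)/3 = 0
  u_2 = 0;  a_5 = 0;  u_3 = (u_2 − 0)/3 = 0
  u_3 = 0;  a_6 = 0;  u_4 = (u_3 − 0)/3 = 0
Digits: (0, 0, 0, 1, 1, 0, 0).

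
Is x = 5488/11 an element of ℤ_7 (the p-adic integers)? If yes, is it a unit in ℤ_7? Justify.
x ∈ ℤ_7 but not a unit; v_7(x) = 3 > 0

ℤ_7 = {x ∈ ℚ_7 : v_7(x) ≥ 0} and ℤ_7^× = {x ∈ ℤ_7 : v_7(x) = 0}. Here v_7(5488/11) = v_7(num) − v_7(den) = 3; compare against these criteria.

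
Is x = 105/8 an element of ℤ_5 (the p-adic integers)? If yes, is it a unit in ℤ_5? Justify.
x ∈ ℤ_5 but not a unit; v_5(x) = 1 > 0

ℤ_5 = {x ∈ ℚ_5 : v_5(x) ≥ 0} and ℤ_5^× = {x ∈ ℤ_5 : v_5(x) = 0}. Here v_5(105/8) = v_5(num) − v_5(den) = 1; compare against these criteria.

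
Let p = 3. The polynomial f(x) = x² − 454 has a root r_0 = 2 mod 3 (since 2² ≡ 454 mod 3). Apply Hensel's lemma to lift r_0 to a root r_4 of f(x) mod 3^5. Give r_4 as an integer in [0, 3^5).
r_4 = 155 (mod 243)

Hensel's recurrence: r_{i+1} = r_i − f(r_i)·(f′(r_i))^{-1} mod 3^{i+2}, with f′(x) = 2x. Iterate:
  r_0 = 2 (mod 3)
  r_1 = 2 (mod 9)
  r_2 = 20 (mod 27)
  r_3 = 74 (mod 81)
  r_4 = 155 (mod 243)
Final: r_4 = 155, and one checks f(r_4) ≡ 0 mod 3^5.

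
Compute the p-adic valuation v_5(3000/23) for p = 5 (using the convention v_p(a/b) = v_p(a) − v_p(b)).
v_5(3000/23) = 3

Factor powers of 5 from the numerator and denominator of the reduced fraction: 3000 = 5^3 · 24 and 23 = 5^0 · 23. Apply v_p(a/b) = v_p(a) − v_p(b): v_5(3000/23) = 3 − 0 = 3.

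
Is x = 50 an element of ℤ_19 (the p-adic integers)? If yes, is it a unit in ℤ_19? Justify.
x ∈ ℤ_19^× (unit); v_19(x) = 0

ℤ_19 = {x ∈ ℚ_19 : v_19(x) ≥ 0} and ℤ_19^× = {x ∈ ℤ_19 : v_19(x) = 0}. Here v_19(50) = v_19(num) − v_19(den) = 0; compare against these criteria.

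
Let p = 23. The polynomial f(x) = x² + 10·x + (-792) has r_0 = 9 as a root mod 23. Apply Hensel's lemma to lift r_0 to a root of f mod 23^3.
r_2 = 5529 (mod 12167)

Hensel: r_{i+1} = r_i − f(r_i)·(f′(r_i))^{-1} mod 23^{i+2}, f′(x) = 2x + 10. Iterate:
  r_0 = 9 (mod 23)
  r_1 = 239 (mod 529)
  r_2 = 5529 (mod 12167)
Final: r = 5529 satisfies f(r) ≡ 0 mod 23^3.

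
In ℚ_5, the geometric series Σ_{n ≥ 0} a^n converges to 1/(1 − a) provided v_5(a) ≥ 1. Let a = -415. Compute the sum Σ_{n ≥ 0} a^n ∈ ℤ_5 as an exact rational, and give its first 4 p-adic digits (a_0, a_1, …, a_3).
Σ a^n = 1/(1 − a) = 1/416;  first 4 digits = (1, 2, 2, 2)

v_5(a) = 1 ≥ 1, so the series converges in ℤ_5 to 1/(1 − a) = 1/(1 − (-415)) = 1/416. Expand this rational in ℤ_5: compute digits iteratively via d_i = x_i mod 5, x_{i+1} = (x_i − d_i)/5. The first 4 digits are (1, 2, 2, 2).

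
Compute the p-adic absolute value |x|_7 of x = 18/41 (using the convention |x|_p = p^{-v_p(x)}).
|18/41|_7 = 1

Step 1 — compute v_7(x) by factoring powers of 7 out of the numerator and denominator: v_7(18/41) = 0. Step 2 — apply |x|_p = p^{-v_p(x)} = 7^{0} = 1.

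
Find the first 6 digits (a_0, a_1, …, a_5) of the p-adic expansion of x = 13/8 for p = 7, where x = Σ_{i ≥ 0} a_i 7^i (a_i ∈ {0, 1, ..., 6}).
(a_0, …, a_5) = (6, 2, 4, 2, 4, 2)

v_7(13/8) = 0 (numerator and denominator both coprime to 7), so x ∈ ℤ_7^×. Compute digits iteratively via a_i = x_i mod 7, x_{i+1} = (x_i − a_i)/7, with x_0 = x:
  x_0 = 13/8;  a_0 = 6;  x_1 = (x_0 − 6)/7 = -5/8
  x_1 = -5/8;  a_1 = 2;  x_2 = (x_1 − 2)/7 = -3/8
  x_2 = -3/8;  a_2 = 4;  x_3 = (x_2 − 4)/7 = -5/8
  x_3 = -5/8;  a_3 = 2;  x_4 = (x_3 − 2)/7 = -3/8
  x_4 = -3/8;  a_4 = 4;  x_5 = (x_4 − 4)/7 = -5/8
  x_5 = -5/8;  a_5 = 2;  x_6 = (x_5 − 2)/7 = -3/8
Digits: (6, 2, 4, 2, 4, 2).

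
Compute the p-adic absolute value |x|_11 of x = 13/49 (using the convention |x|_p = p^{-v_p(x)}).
|13/49|_11 = 1

Step 1 — compute v_11(x) by factoring powers of 11 out of the numerator and denominator: v_11(13/49) = 0. Step 2 — apply |x|_p = p^{-v_p(x)} = 11^{0} = 1.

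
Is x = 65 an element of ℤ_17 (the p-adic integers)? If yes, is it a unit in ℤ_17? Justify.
x ∈ ℤ_17^× (unit); v_17(x) = 0

ℤ_17 = {x ∈ ℚ_17 : v_17(x) ≥ 0} and ℤ_17^× = {x ∈ ℤ_17 : v_17(x) = 0}. Here v_17(65) = v_17(num) − v_17(den) = 0; compare against these criteria.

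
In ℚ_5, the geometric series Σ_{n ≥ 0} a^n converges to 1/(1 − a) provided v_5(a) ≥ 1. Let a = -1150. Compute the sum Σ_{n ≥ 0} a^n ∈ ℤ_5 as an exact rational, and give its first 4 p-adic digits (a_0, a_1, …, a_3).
Σ a^n = 1/(1 − a) = 1/1151;  first 4 digits = (1, 0, 4, 0)

v_5(a) = 2 ≥ 1, so the series converges in ℤ_5 to 1/(1 − a) = 1/(1 − (-1150)) = 1/1151. Expand this rational in ℤ_5: compute digits iteratively via d_i = x_i mod 5, x_{i+1} = (x_i − d_i)/5. The first 4 digits are (1, 0, 4, 0).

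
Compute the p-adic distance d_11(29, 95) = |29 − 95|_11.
d_11(29, 95) = 1/11

Step 1 — x − y = 29 − 95 = -66. Step 2 — v_11(-66) = 1 (factor: -66 = −(11^1 · 6); the sign does not affect v_p). Step 3 — |x − y|_11 = 11^{-1} = 1/11.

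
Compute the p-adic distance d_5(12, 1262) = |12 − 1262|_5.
d_5(12, 1262) = 1/625

Step 1 — x − y = 12 − 1262 = -1250. Step 2 — v_5(-1250) = 4 (factor: -1250 = −(5^4 · 2); the sign does not affect v_p). Step 3 — |x − y|_5 = 5^{-4} = 1/625.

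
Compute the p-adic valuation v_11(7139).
v_11(7139) = 2

v_11(n) is the largest exponent k such that 11^k divides n. Factor out: 7139 = 11^2 · 59. (Sign doesn't affect v_p.) So v_11(7139) = 2.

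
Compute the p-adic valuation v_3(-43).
v_3(-43) = 0

v_3(n) is the largest exponent k such that 3^k divides n. Factor out: -43 = -3^0 · 43. (Sign doesn't affect v_p.) So v_3(-43) = 0.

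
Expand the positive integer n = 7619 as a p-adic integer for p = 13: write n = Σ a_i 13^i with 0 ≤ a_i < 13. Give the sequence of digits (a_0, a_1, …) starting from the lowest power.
(a_0, a_1, …) = (1, 1, 6, 3)

Repeated division by 13 gives the digits low-to-high: 7619 = 1 + 1·13^1 + 6·13^2 + 3·13^3. Digit sequence: (1, 1, 6, 3).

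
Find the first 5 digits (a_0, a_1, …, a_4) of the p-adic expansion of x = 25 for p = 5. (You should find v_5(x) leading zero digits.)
(a_0, …, a_4) = (0, 0, 1, 0, 0)

v_5(25) = 2, so a_0 = ... = a_1 = 0. Factor out: x = 5^2 · u with u = 1 a unit in ℤ_5. Expand u iteratively via a_{v+i} = u_i mod 5, u_{i+1} = (u_i − a_{v+i})/5:
  u_0 = 1;  a_2 = 1;  u_1 = (u_0 − 1)/5 = 0
  u_1 = 0;  a_3 = 0;  u_2 = (u_1 − 0)/5 = 0
  u_2 = 0;  a_4 = 0;  u_3 = (u_2 − 0)/5 = 0
Digits: (0, 0, 1, 0, 0).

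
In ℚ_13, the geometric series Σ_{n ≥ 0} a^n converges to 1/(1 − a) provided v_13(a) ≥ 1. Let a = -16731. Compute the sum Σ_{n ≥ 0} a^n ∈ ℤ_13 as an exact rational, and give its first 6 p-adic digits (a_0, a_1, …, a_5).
Σ a^n = 1/(1 − a) = 1/16732;  first 6 digits = (1, 0, 5, 5, 11, 12)

v_13(a) = 2 ≥ 1, so the series converges in ℤ_13 to 1/(1 − a) = 1/(1 − (-16731)) = 1/16732. Expand this rational in ℤ_13: compute digits iteratively via d_i = x_i mod 13, x_{i+1} = (x_i − d_i)/13. The first 6 digits are (1, 0, 5, 5, 11, 12).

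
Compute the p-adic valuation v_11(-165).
v_11(-165) = 1

v_11(n) is the largest exponent k such that 11^k divides n. Factor out: -165 = -11^1 · 15. (Sign doesn't affect v_p.) So v_11(-165) = 1.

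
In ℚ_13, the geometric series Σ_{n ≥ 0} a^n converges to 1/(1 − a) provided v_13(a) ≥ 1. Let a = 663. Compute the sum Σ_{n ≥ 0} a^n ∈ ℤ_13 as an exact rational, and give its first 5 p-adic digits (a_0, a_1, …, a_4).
Σ a^n = 1/(1 − a) = -1/662;  first 5 digits = (1, 12, 4, 4, 2)

v_13(a) = 1 ≥ 1, so the series converges in ℤ_13 to 1/(1 − a) = 1/(1 − 663) = -1/662. Expand this rational in ℤ_13: compute digits iteratively via d_i = x_i mod 13, x_{i+1} = (x_i − d_i)/13. The first 5 digits are (1, 12, 4, 4, 2).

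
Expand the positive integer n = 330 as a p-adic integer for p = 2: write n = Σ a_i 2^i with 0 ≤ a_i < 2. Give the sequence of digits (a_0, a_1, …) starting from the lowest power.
(a_0, a_1, …) = (0, 1, 0, 1, 0, 0, 1, 0, 1)

Repeated division by 2 gives the digits low-to-high: 330 = 1·2^1 + 1·2^3 + 1·2^6 + 1·2^8. Digit sequence: (0, 1, 0, 1, 0, 0, 1, 0, 1).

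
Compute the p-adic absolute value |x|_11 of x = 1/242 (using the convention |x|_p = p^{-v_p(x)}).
|1/242|_11 = 121

Step 1 — compute v_11(x) by factoring powers of 11 out of the numerator and denominator: v_11(1/242) = -2. Step 2 — apply |x|_p = p^{-v_p(x)} = 11^{2} = 121.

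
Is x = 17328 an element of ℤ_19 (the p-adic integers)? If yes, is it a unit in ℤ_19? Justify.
x ∈ ℤ_19 but not a unit; v_19(x) = 2 > 0

ℤ_19 = {x ∈ ℚ_19 : v_19(x) ≥ 0} and ℤ_19^× = {x ∈ ℤ_19 : v_19(x) = 0}. Here v_19(17328) = v_19(num) − v_19(den) = 2; compare against these criteria.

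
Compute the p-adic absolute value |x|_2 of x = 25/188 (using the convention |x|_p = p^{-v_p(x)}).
|25/188|_2 = 4

Step 1 — compute v_2(x) by factoring powers of 2 out of the numerator and denominator: v_2(25/188) = -2. Step 2 — apply |x|_p = p^{-v_p(x)} = 2^{2} = 4.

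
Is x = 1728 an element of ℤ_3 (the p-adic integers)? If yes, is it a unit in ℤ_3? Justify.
x ∈ ℤ_3 but not a unit; v_3(x) = 3 > 0

ℤ_3 = {x ∈ ℚ_3 : v_3(x) ≥ 0} and ℤ_3^× = {x ∈ ℤ_3 : v_3(x) = 0}. Here v_3(1728) = v_3(num) − v_3(den) = 3; compare against these criteria.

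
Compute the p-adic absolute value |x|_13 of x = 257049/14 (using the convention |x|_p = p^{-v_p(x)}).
|257049/14|_13 = 1/28561

Step 1 — compute v_13(x) by factoring powers of 13 out of the numerator and denominator: v_13(257049/14) = 4. Step 2 — apply |x|_p = p^{-v_p(x)} = 13^{-4} = 1/28561.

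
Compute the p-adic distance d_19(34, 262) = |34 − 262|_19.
d_19(34, 262) = 1/19

Step 1 — x − y = 34 − 262 = -228. Step 2 — v_19(-228) = 1 (factor: -228 = −(19^1 · 12); the sign does not affect v_p). Step 3 — |x − y|_19 = 19^{-1} = 1/19.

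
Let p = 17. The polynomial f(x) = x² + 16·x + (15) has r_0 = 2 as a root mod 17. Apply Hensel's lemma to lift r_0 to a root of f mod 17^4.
r_3 = 83506 (mod 83521)

Hensel: r_{i+1} = r_i − f(r_i)·(f′(r_i))^{-1} mod 17^{i+2}, f′(x) = 2x + 16. Iterate:
  r_0 = 2 (mod 17)
  r_1 = 274 (mod 289)
  r_2 = 4898 (mod 4913)
  r_3 = 83506 (mod 83521)
Final: r = 83506 satisfies f(r) ≡ 0 mod 17^4.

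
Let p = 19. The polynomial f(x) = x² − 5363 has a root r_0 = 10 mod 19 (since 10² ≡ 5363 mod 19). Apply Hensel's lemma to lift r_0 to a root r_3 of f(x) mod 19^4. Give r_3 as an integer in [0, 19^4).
r_3 = 67365 (mod 130321)

Hensel's recurrence: r_{i+1} = r_i − f(r_i)·(f′(r_i))^{-1} mod 19^{i+2}, with f′(x) = 2x. Iterate:
  r_0 = 10 (mod 19)
  r_1 = 219 (mod 361)
  r_2 = 5634 (mod 6859)
  r_3 = 67365 (mod 130321)
Final: r_3 = 67365, and one checks f(r_3) ≡ 0 mod 19^4.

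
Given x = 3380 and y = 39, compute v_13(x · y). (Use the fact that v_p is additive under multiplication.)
v_13(131820) = 3

v_p(x) = 2 (factor: 3380 = 13^2 · 20); v_p(y) = 1 (factor: 39 = 13^1 · 3). Additivity: v_p(xy) = v_p(x) + v_p(y) = 2 + 1 = 3. (Direct check: xy = 131820 = 13^3 · (60).)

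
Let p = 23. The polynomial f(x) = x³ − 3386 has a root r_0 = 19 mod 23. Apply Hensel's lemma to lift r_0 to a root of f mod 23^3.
r_2 = 3308 (mod 12167)

Hensel: r_{i+1} = r_i − f(r_i)/f′(r_i) mod 23^{i+2}, where f′(x) = 3x². Iterate:
  r_0 = 19 (mod 23)
  r_1 = 134 (mod 529)
  r_2 = 3308 (mod 12167)
Final: r = 3308 with f(r) ≡ 0 mod 23^3.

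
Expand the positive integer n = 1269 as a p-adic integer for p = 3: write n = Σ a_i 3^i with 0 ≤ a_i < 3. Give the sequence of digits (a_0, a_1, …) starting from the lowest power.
(a_0, a_1, …) = (0, 0, 0, 2, 0, 2, 1)

Repeated division by 3 gives the digits low-to-high: 1269 = 2·3^3 + 2·3^5 + 1·3^6. Digit sequence: (0, 0, 0, 2, 0, 2, 1).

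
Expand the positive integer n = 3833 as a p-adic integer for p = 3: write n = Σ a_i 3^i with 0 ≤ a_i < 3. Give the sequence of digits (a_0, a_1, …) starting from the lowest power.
(a_0, a_1, …) = (2, 2, 2, 0, 2, 0, 2, 1)

Repeated division by 3 gives the digits low-to-high: 3833 = 2 + 2·3^1 + 2·3^2 + 2·3^4 + 2·3^6 + 1·3^7. Digit sequence: (2, 2, 2, 0, 2, 0, 2, 1).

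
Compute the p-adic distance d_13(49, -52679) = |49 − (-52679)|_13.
d_13(49, -52679) = 1/2197

Step 1 — x − y = 49 − (-52679) = 52728. Step 2 — v_13(52728) = 3 (factor: 52728 = (13^3 · 24); the sign does not affect v_p). Step 3 — |x − y|_13 = 13^{-3} = 1/2197.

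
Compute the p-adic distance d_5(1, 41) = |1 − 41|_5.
d_5(1, 41) = 1/5

Step 1 — x − y = 1 − 41 = -40. Step 2 — v_5(-40) = 1 (factor: -40 = −(5^1 · 8); the sign does not affect v_p). Step 3 — |x − y|_5 = 5^{-1} = 1/5.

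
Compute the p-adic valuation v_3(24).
v_3(24) = 1

v_3(n) is the largest exponent k such that 3^k divides n. Factor out: 24 = 3^1 · 8. (Sign doesn't affect v_p.) So v_3(24) = 1.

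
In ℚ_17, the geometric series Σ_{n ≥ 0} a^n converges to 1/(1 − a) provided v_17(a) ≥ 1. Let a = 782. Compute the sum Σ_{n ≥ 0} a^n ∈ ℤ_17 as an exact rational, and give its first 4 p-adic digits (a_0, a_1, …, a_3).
Σ a^n = 1/(1 − a) = -1/781;  first 4 digits = (1, 12, 10, 16)

v_17(a) = 1 ≥ 1, so the series converges in ℤ_17 to 1/(1 − a) = 1/(1 − 782) = -1/781. Expand this rational in ℤ_17: compute digits iteratively via d_i = x_i mod 17, x_{i+1} = (x_i − d_i)/17. The first 4 digits are (1, 12, 10, 16).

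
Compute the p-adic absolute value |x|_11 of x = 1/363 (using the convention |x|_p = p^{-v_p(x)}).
|1/363|_11 = 121

Step 1 — compute v_11(x) by factoring powers of 11 out of the numerator and denominator: v_11(1/363) = -2. Step 2 — apply |x|_p = p^{-v_p(x)} = 11^{2} = 121.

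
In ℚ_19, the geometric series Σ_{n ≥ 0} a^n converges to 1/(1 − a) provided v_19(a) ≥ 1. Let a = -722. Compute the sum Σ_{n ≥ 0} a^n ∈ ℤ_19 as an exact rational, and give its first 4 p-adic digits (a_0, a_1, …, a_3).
Σ a^n = 1/(1 − a) = 1/723;  first 4 digits = (1, 0, 17, 18)

v_19(a) = 2 ≥ 1, so the series converges in ℤ_19 to 1/(1 − a) = 1/(1 − (-722)) = 1/723. Expand this rational in ℤ_19: compute digits iteratively via d_i = x_i mod 19, x_{i+1} = (x_i − d_i)/19. The first 4 digits are (1, 0, 17, 18).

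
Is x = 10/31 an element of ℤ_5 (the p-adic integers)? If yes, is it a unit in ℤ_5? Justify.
x ∈ ℤ_5 but not a unit; v_5(x) = 1 > 0

ℤ_5 = {x ∈ ℚ_5 : v_5(x) ≥ 0} and ℤ_5^× = {x ∈ ℤ_5 : v_5(x) = 0}. Here v_5(10/31) = v_5(num) − v_5(den) = 1; compare against these criteria.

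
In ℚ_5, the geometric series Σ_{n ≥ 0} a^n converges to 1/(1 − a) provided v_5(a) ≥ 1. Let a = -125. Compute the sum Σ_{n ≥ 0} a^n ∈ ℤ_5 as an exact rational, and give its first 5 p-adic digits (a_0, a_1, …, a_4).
Σ a^n = 1/(1 − a) = 1/126;  first 5 digits = (1, 0, 0, 4, 4)

v_5(a) = 3 ≥ 1, so the series converges in ℤ_5 to 1/(1 − a) = 1/(1 − (-125)) = 1/126. Expand this rational in ℤ_5: compute digits iteratively via d_i = x_i mod 5, x_{i+1} = (x_i − d_i)/5. The first 5 digits are (1, 0, 0, 4, 4).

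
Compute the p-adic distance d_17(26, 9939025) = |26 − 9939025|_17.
d_17(26, 9939025) = 1/1419857

Step 1 — x − y = 26 − 9939025 = -9938999. Step 2 — v_17(-9938999) = 5 (factor: -9938999 = −(17^5 · 7); the sign does not affect v_p). Step 3 — |x − y|_17 = 17^{-5} = 1/1419857.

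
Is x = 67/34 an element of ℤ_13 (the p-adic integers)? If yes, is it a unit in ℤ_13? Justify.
x ∈ ℤ_13^× (unit); v_13(x) = 0

ℤ_13 = {x ∈ ℚ_13 : v_13(x) ≥ 0} and ℤ_13^× = {x ∈ ℤ_13 : v_13(x) = 0}. Here v_13(67/34) = v_13(num) − v_13(den) = 0; compare against these criteria.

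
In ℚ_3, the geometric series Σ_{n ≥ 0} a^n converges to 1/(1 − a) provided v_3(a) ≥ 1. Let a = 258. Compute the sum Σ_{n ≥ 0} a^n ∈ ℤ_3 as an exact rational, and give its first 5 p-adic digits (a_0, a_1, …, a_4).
Σ a^n = 1/(1 − a) = -1/257;  first 5 digits = (1, 2, 2, 1, 0)

v_3(a) = 1 ≥ 1, so the series converges in ℤ_3 to 1/(1 − a) = 1/(1 − 258) = -1/257. Expand this rational in ℤ_3: compute digits iteratively via d_i = x_i mod 3, x_{i+1} = (x_i − d_i)/3. The first 5 digits are (1, 2, 2, 1, 0).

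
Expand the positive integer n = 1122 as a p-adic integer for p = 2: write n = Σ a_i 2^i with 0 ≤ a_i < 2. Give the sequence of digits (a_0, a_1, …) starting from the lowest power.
(a_0, a_1, …) = (0, 1, 0, 0, 0, 1, 1, 0, 0, 0, 1)

Repeated division by 2 gives the digits low-to-high: 1122 = 1·2^1 + 1·2^5 + 1·2^6 + 1·2^10. Digit sequence: (0, 1, 0, 0, 0, 1, 1, 0, 0, 0, 1).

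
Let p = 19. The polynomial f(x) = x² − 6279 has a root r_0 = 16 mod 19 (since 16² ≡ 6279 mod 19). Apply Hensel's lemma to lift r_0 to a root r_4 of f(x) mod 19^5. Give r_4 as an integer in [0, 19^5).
r_4 = 1668216 (mod 2476099)

Hensel's recurrence: r_{i+1} = r_i − f(r_i)·(f′(r_i))^{-1} mod 19^{i+2}, with f′(x) = 2x. Iterate:
  r_0 = 16 (mod 19)
  r_1 = 35 (mod 361)
  r_2 = 1479 (mod 6859)
  r_3 = 104364 (mod 130321)
  r_4 = 1668216 (mod 2476099)
Final: r_4 = 1668216, and one checks f(r_4) ≡ 0 mod 19^5.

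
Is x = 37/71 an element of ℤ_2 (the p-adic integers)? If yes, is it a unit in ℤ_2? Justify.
x ∈ ℤ_2^× (unit); v_2(x) = 0

ℤ_2 = {x ∈ ℚ_2 : v_2(x) ≥ 0} and ℤ_2^× = {x ∈ ℤ_2 : v_2(x) = 0}. Here v_2(37/71) = v_2(num) − v_2(den) = 0; compare against these criteria.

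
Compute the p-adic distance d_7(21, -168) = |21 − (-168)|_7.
d_7(21, -168) = 1/7

Step 1 — x − y = 21 − (-168) = 189. Step 2 — v_7(189) = 1 (factor: 189 = (7^1 · 27); the sign does not affect v_p). Step 3 — |x − y|_7 = 7^{-1} = 1/7.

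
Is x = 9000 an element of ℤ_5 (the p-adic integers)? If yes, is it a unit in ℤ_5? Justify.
x ∈ ℤ_5 but not a unit; v_5(x) = 3 > 0

ℤ_5 = {x ∈ ℚ_5 : v_5(x) ≥ 0} and ℤ_5^× = {x ∈ ℤ_5 : v_5(x) = 0}. Here v_5(9000) = v_5(num) − v_5(den) = 3; compare against these criteria.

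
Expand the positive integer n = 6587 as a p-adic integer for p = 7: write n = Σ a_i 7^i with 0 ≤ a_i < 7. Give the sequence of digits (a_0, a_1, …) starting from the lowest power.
(a_0, a_1, …) = (0, 3, 1, 5, 2)

Repeated division by 7 gives the digits low-to-high: 6587 = 3·7^1 + 1·7^2 + 5·7^3 + 2·7^4. Digit sequence: (0, 3, 1, 5, 2).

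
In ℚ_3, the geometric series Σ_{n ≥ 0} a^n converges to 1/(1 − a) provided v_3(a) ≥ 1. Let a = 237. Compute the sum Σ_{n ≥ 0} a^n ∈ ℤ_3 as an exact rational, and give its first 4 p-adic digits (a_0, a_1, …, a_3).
Σ a^n = 1/(1 − a) = -1/236;  first 4 digits = (1, 1, 0, 2)

v_3(a) = 1 ≥ 1, so the series converges in ℤ_3 to 1/(1 − a) = 1/(1 − 237) = -1/236. Expand this rational in ℤ_3: compute digits iteratively via d_i = x_i mod 3, x_{i+1} = (x_i − d_i)/3. The first 4 digits are (1, 1, 0, 2).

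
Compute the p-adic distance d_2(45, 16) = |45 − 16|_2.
d_2(45, 16) = 1

Step 1 — x − y = 45 − 16 = 29. Step 2 — v_2(29) = 0 (factor: 29 = (2^0 · 29); the sign does not affect v_p). Step 3 — |x − y|_2 = 2^{0} = 1.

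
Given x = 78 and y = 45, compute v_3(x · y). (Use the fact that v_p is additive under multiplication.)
v_3(3510) = 3

v_p(x) = 1 (factor: 78 = 3^1 · 26); v_p(y) = 2 (factor: 45 = 3^2 · 5). Additivity: v_p(xy) = v_p(x) + v_p(y) = 1 + 2 = 3. (Direct check: xy = 3510 = 3^3 · (130).)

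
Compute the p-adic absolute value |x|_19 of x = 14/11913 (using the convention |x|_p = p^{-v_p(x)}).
|14/11913|_19 = 361

Step 1 — compute v_19(x) by factoring powers of 19 out of the numerator and denominator: v_19(14/11913) = -2. Step 2 — apply |x|_p = p^{-v_p(x)} = 19^{2} = 361.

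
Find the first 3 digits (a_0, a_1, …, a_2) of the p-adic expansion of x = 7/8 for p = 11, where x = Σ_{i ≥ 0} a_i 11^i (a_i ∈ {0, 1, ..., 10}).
(a_0, …, a_2) = (5, 1, 4)

v_11(7/8) = 0 (numerator and denominator both coprime to 11), so x ∈ ℤ_11^×. Compute digits iteratively via a_i = x_i mod 11, x_{i+1} = (x_i − a_i)/11, with x_0 = x:
  x_0 = 7/8;  a_0 = 5;  x_1 = (x_0 − 5)/11 = -3/8
  x_1 = -3/8;  a_1 = 1;  x_2 = (x_1 − 1)/11 = -1/8
  x_2 = -1/8;  a_2 = 4;  x_3 = (x_2 − 4)/11 = -3/8
Digits: (5, 1, 4).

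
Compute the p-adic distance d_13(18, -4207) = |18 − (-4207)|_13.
d_13(18, -4207) = 1/169

Step 1 — x − y = 18 − (-4207) = 4225. Step 2 — v_13(4225) = 2 (factor: 4225 = (13^2 · 25); the sign does not affect v_p). Step 3 — |x − y|_13 = 13^{-2} = 1/169.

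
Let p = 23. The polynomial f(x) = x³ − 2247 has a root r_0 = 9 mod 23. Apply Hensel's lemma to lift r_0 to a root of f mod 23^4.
r_3 = 55508 (mod 279841)

Hensel: r_{i+1} = r_i − f(r_i)/f′(r_i) mod 23^{i+2}, where f′(x) = 3x². Iterate:
  r_0 = 9 (mod 23)
  r_1 = 492 (mod 529)
  r_2 = 6840 (mod 12167)
  r_3 = 55508 (mod 279841)
Final: r = 55508 with f(r) ≡ 0 mod 23^4.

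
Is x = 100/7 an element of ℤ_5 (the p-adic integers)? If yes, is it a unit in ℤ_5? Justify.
x ∈ ℤ_5 but not a unit; v_5(x) = 2 > 0

ℤ_5 = {x ∈ ℚ_5 : v_5(x) ≥ 0} and ℤ_5^× = {x ∈ ℤ_5 : v_5(x) = 0}. Here v_5(100/7) = v_5(num) − v_5(den) = 2; compare against these criteria.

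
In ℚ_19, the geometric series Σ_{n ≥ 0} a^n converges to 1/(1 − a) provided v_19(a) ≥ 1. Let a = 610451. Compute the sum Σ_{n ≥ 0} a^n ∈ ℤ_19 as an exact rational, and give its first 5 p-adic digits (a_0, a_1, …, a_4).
Σ a^n = 1/(1 − a) = -1/610450;  first 5 digits = (1, 0, 0, 13, 4)

v_19(a) = 3 ≥ 1, so the series converges in ℤ_19 to 1/(1 − a) = 1/(1 − 610451) = -1/610450. Expand this rational in ℤ_19: compute digits iteratively via d_i = x_i mod 19, x_{i+1} = (x_i − d_i)/19. The first 5 digits are (1, 0, 0, 13, 4).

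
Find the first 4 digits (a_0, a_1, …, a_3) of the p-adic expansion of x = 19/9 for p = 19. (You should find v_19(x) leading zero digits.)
(a_0, …, a_3) = (0, 17, 16, 16)

v_19(19/9) = 1, so a_0 = ... = a_0 = 0. Factor out: x = 19^1 · u with u = 1/9 a unit in ℤ_19. Expand u iteratively via a_{v+i} = u_i mod 19, u_{i+1} = (u_i − a_{v+i})/19:
  u_0 = 1/9;  a_1 = 17;  u_1 = (u_0 − 17)/19 = -8/9
  u_1 = -8/9;  a_2 = 16;  u_2 = (u_1 − 16)/19 = -8/9
  u_2 = -8/9;  a_3 = 16;  u_3 = (u_2 − 16)/19 = -8/9
Digits: (0, 17, 16, 16).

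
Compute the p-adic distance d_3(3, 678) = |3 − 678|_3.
d_3(3, 678) = 1/27

Step 1 — x − y = 3 − 678 = -675. Step 2 — v_3(-675) = 3 (factor: -675 = −(3^3 · 25); the sign does not affect v_p). Step 3 — |x − y|_3 = 3^{-3} = 1/27.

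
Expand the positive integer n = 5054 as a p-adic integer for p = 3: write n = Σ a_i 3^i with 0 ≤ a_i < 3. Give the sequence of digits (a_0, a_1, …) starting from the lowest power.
(a_0, a_1, …) = (2, 1, 0, 1, 2, 2, 0, 2)

Repeated division by 3 gives the digits low-to-high: 5054 = 2 + 1·3^1 + 1·3^3 + 2·3^4 + 2·3^5 + 2·3^7. Digit sequence: (2, 1, 0, 1, 2, 2, 0, 2).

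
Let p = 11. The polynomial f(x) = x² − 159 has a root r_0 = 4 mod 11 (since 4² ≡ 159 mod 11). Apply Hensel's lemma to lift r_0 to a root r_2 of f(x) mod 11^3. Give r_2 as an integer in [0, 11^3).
r_2 = 884 (mod 1331)

Hensel's recurrence: r_{i+1} = r_i − f(r_i)·(f′(r_i))^{-1} mod 11^{i+2}, with f′(x) = 2x. Iterate:
  r_0 = 4 (mod 11)
  r_1 = 37 (mod 121)
  r_2 = 884 (mod 1331)
Final: r_2 = 884, and one checks f(r_2) ≡ 0 mod 11^3.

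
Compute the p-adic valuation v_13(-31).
v_13(-31) = 0

v_13(n) is the largest exponent k such that 13^k divides n. Factor out: -31 = -13^0 · 31. (Sign doesn't affect v_p.) So v_13(-31) = 0.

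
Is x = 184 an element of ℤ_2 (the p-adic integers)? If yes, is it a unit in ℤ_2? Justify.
x ∈ ℤ_2 but not a unit; v_2(x) = 3 > 0

ℤ_2 = {x ∈ ℚ_2 : v_2(x) ≥ 0} and ℤ_2^× = {x ∈ ℤ_2 : v_2(x) = 0}. Here v_2(184) = v_2(num) − v_2(den) = 3; compare against these criteria.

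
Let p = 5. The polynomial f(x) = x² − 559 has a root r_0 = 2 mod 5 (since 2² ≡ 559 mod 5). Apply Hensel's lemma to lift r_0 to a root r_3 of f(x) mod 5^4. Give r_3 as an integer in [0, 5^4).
r_3 = 322 (mod 625)

Hensel's recurrence: r_{i+1} = r_i − f(r_i)·(f′(r_i))^{-1} mod 5^{i+2}, with f′(x) = 2x. Iterate:
  r_0 = 2 (mod 5)
  r_1 = 22 (mod 25)
  r_2 = 72 (mod 125)
  r_3 = 322 (mod 625)
Final: r_3 = 322, and one checks f(r_3) ≡ 0 mod 5^4.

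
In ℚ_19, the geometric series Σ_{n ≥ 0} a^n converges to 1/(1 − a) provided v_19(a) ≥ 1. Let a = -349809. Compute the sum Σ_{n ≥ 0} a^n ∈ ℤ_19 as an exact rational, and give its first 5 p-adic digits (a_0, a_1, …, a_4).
Σ a^n = 1/(1 − a) = 1/349810;  first 5 digits = (1, 0, 0, 6, 16)

v_19(a) = 3 ≥ 1, so the series converges in ℤ_19 to 1/(1 − a) = 1/(1 − (-349809)) = 1/349810. Expand this rational in ℤ_19: compute digits iteratively via d_i = x_i mod 19, x_{i+1} = (x_i − d_i)/19. The first 5 digits are (1, 0, 0, 6, 16).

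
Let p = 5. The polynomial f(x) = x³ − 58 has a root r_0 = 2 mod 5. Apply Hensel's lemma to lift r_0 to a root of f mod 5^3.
r_2 = 27 (mod 125)

Hensel: r_{i+1} = r_i − f(r_i)/f′(r_i) mod 5^{i+2}, where f′(x) = 3x². Iterate:
  r_0 = 2 (mod 5)
  r_1 = 2 (mod 25)
  r_2 = 27 (mod 125)
Final: r = 27 with f(r) ≡ 0 mod 5^3.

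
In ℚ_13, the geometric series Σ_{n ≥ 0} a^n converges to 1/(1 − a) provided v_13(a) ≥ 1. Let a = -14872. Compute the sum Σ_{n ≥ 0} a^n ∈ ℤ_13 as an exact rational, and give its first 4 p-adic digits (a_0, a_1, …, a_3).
Σ a^n = 1/(1 − a) = 1/14873;  first 4 digits = (1, 0, 3, 6)

v_13(a) = 2 ≥ 1, so the series converges in ℤ_13 to 1/(1 − a) = 1/(1 − (-14872)) = 1/14873. Expand this rational in ℤ_13: compute digits iteratively via d_i = x_i mod 13, x_{i+1} = (x_i − d_i)/13. The first 4 digits are (1, 0, 3, 6).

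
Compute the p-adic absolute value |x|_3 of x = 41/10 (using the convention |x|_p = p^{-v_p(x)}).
|41/10|_3 = 1

Step 1 — compute v_3(x) by factoring powers of 3 out of the numerator and denominator: v_3(41/10) = 0. Step 2 — apply |x|_p = p^{-v_p(x)} = 3^{0} = 1.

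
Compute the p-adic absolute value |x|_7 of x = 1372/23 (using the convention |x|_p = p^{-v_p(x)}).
|1372/23|_7 = 1/343

Step 1 — compute v_7(x) by factoring powers of 7 out of the numerator and denominator: v_7(1372/23) = 3. Step 2 — apply |x|_p = p^{-v_p(x)} = 7^{-3} = 1/343.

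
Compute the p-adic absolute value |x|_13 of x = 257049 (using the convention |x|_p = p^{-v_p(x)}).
|257049|_13 = 1/28561

Step 1 — compute v_13(x) by factoring powers of 13 out of the numerator and denominator: v_13(257049) = 4. Step 2 — apply |x|_p = p^{-v_p(x)} = 13^{-4} = 1/28561.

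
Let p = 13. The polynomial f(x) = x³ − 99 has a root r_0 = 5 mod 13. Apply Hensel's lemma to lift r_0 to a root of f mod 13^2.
r_1 = 70 (mod 169)

Hensel: r_{i+1} = r_i − f(r_i)/f′(r_i) mod 13^{i+2}, where f′(x) = 3x². Iterate:
  r_0 = 5 (mod 13)
  r_1 = 70 (mod 169)
Final: r = 70 with f(r) ≡ 0 mod 13^2.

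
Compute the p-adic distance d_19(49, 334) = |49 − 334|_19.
d_19(49, 334) = 1/19

Step 1 — x − y = 49 − 334 = -285. Step 2 — v_19(-285) = 1 (factor: -285 = −(19^1 · 15); the sign does not affect v_p). Step 3 — |x − y|_19 = 19^{-1} = 1/19.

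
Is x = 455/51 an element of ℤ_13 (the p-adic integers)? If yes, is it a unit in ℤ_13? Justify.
x ∈ ℤ_13 but not a unit; v_13(x) = 1 > 0

ℤ_13 = {x ∈ ℚ_13 : v_13(x) ≥ 0} and ℤ_13^× = {x ∈ ℤ_13 : v_13(x) = 0}. Here v_13(455/51) = v_13(num) − v_13(den) = 1; compare against these criteria.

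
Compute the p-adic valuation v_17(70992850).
v_17(70992850) = 5

v_17(n) is the largest exponent k such that 17^k divides n. Factor out: 70992850 = 17^5 · 50. (Sign doesn't affect v_p.) So v_17(70992850) = 5.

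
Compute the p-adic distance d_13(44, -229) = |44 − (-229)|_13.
d_13(44, -229) = 1/13

Step 1 — x − y = 44 − (-229) = 273. Step 2 — v_13(273) = 1 (factor: 273 = (13^1 · 21); the sign does not affect v_p). Step 3 — |x − y|_13 = 13^{-1} = 1/13.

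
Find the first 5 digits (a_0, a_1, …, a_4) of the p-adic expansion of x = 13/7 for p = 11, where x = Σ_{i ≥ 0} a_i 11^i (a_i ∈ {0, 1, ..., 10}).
(a_0, …, a_4) = (5, 6, 1, 3, 6)

v_11(13/7) = 0 (numerator and denominator both coprime to 11), so x ∈ ℤ_11^×. Compute digits iteratively via a_i = x_i mod 11, x_{i+1} = (x_i − a_i)/11, with x_0 = x:
  x_0 = 13/7;  a_0 = 5;  x_1 = (x_0 − 5)/11 = -2/7
  x_1 = -2/7;  a_1 = 6;  x_2 = (x_1 − 6)/11 = -4/7
  x_2 = -4/7;  a_2 = 1;  x_3 = (x_2 − 1)/11 = -1/7
  x_3 = -1/7;  a_3 = 3;  x_4 = (x_3 − 3)/11 = -2/7
  x_4 = -2/7;  a_4 = 6;  x_5 = (x_4 − 6)/11 = -4/7
Digits: (5, 6, 1, 3, 6).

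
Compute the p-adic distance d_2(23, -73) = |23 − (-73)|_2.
d_2(23, -73) = 1/32

Step 1 — x − y = 23 − (-73) = 96. Step 2 — v_2(96) = 5 (factor: 96 = (2^5 · 3); the sign does not affect v_p). Step 3 — |x − y|_2 = 2^{-5} = 1/32.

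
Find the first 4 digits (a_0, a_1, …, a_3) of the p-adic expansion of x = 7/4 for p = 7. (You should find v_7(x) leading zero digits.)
(a_0, …, a_3) = (0, 2, 5, 1)

v_7(7/4) = 1, so a_0 = ... = a_0 = 0. Factor out: x = 7^1 · u with u = 1/4 a unit in ℤ_7. Expand u iteratively via a_{v+i} = u_i mod 7, u_{i+1} = (u_i − a_{v+i})/7:
  u_0 = 1/4;  a_1 = 2;  u_1 = (u_0 − 2)/7 = -1/4
  u_1 = -1/4;  a_2 = 5;  u_2 = (u_1 − 5)/7 = -3/4
  u_2 = -3/4;  a_3 = 1;  u_3 = (u_2 − 1)/7 = -1/4
Digits: (0, 2, 5, 1).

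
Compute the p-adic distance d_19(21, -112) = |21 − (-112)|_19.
d_19(21, -112) = 1/19

Step 1 — x − y = 21 − (-112) = 133. Step 2 — v_19(133) = 1 (factor: 133 = (19^1 · 7); the sign does not affect v_p). Step 3 — |x − y|_19 = 19^{-1} = 1/19.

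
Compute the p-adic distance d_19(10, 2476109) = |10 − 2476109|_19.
d_19(10, 2476109) = 1/2476099

Step 1 — x − y = 10 − 2476109 = -2476099. Step 2 — v_19(-2476099) = 5 (factor: -2476099 = −(19^5 · 1); the sign does not affect v_p). Step 3 — |x − y|_19 = 19^{-5} = 1/2476099.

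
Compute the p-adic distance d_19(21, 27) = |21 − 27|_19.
d_19(21, 27) = 1

Step 1 — x − y = 21 − 27 = -6. Step 2 — v_19(-6) = 0 (factor: -6 = −(19^0 · 6); the sign does not affect v_p). Step 3 — |x − y|_19 = 19^{0} = 1.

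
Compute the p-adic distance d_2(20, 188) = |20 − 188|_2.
d_2(20, 188) = 1/8

Step 1 — x − y = 20 − 188 = -168. Step 2 — v_2(-168) = 3 (factor: -168 = −(2^3 · 21); the sign does not affect v_p). Step 3 — |x − y|_2 = 2^{-3} = 1/8.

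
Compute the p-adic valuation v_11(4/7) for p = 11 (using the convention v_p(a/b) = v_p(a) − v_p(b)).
v_11(4/7) = 0

Factor powers of 11 from the numerator and denominator of the reduced fraction: 4 = 11^0 · 4 and 7 = 11^0 · 7. Apply v_p(a/b) = v_p(a) − v_p(b): v_11(4/7) = 0 − 0 = 0.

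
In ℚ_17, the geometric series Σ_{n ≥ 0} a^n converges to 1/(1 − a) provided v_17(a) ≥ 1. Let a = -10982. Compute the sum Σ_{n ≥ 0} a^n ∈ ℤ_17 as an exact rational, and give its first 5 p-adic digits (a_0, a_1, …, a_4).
Σ a^n = 1/(1 − a) = 1/10983;  first 5 digits = (1, 0, 13, 14, 15)

v_17(a) = 2 ≥ 1, so the series converges in ℤ_17 to 1/(1 − a) = 1/(1 − (-10982)) = 1/10983. Expand this rational in ℤ_17: compute digits iteratively via d_i = x_i mod 17, x_{i+1} = (x_i − d_i)/17. The first 5 digits are (1, 0, 13, 14, 15).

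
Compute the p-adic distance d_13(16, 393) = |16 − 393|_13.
d_13(16, 393) = 1/13

Step 1 — x − y = 16 − 393 = -377. Step 2 — v_13(-377) = 1 (factor: -377 = −(13^1 · 29); the sign does not affect v_p). Step 3 — |x − y|_13 = 13^{-1} = 1/13.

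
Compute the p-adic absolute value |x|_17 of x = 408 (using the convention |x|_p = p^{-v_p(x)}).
|408|_17 = 1/17

Step 1 — compute v_17(x) by factoring powers of 17 out of the numerator and denominator: v_17(408) = 1. Step 2 — apply |x|_p = p^{-v_p(x)} = 17^{-1} = 1/17.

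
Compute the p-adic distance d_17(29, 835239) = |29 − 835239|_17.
d_17(29, 835239) = 1/83521

Step 1 — x − y = 29 − 835239 = -835210. Step 2 — v_17(-835210) = 4 (factor: -835210 = −(17^4 · 10); the sign does not affect v_p). Step 3 — |x − y|_17 = 17^{-4} = 1/83521.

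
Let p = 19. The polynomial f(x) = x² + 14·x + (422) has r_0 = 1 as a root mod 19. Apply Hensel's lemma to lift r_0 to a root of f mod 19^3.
r_2 = 267 (mod 6859)

Hensel: r_{i+1} = r_i − f(r_i)·(f′(r_i))^{-1} mod 19^{i+2}, f′(x) = 2x + 14. Iterate:
  r_0 = 1 (mod 19)
  r_1 = 267 (mod 361)
  r_2 = 267 (mod 6859)
Final: r = 267 satisfies f(r) ≡ 0 mod 19^3.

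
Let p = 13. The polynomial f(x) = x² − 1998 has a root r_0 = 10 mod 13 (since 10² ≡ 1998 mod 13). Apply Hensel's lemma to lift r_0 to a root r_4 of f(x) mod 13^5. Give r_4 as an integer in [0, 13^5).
r_4 = 80870 (mod 371293)

Hensel's recurrence: r_{i+1} = r_i − f(r_i)·(f′(r_i))^{-1} mod 13^{i+2}, with f′(x) = 2x. Iterate:
  r_0 = 10 (mod 13)
  r_1 = 88 (mod 169)
  r_2 = 1778 (mod 2197)
  r_3 = 23748 (mod 28561)
  r_4 = 80870 (mod 371293)
Final: r_4 = 80870, and one checks f(r_4) ≡ 0 mod 13^5.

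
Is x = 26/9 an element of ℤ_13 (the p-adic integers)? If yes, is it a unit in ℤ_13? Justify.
x ∈ ℤ_13 but not a unit; v_13(x) = 1 > 0

ℤ_13 = {x ∈ ℚ_13 : v_13(x) ≥ 0} and ℤ_13^× = {x ∈ ℤ_13 : v_13(x) = 0}. Here v_13(26/9) = v_13(num) − v_13(den) = 1; compare against these criteria.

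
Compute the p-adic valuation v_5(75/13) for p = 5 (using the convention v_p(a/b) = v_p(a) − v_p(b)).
v_5(75/13) = 2

Factor powers of 5 from the numerator and denominator of the reduced fraction: 75 = 5^2 · 3 and 13 = 5^0 · 13. Apply v_p(a/b) = v_p(a) − v_p(b): v_5(75/13) = 2 − 0 = 2.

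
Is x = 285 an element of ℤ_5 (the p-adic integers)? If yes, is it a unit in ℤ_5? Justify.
x ∈ ℤ_5 but not a unit; v_5(x) = 1 > 0

ℤ_5 = {x ∈ ℚ_5 : v_5(x) ≥ 0} and ℤ_5^× = {x ∈ ℤ_5 : v_5(x) = 0}. Here v_5(285) = v_5(num) − v_5(den) = 1; compare against these criteria.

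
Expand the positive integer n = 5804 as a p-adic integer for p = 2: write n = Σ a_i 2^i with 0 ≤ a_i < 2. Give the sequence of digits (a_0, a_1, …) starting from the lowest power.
(a_0, a_1, …) = (0, 0, 1, 1, 0, 1, 0, 1, 0, 1, 1, 0, 1)

Repeated division by 2 gives the digits low-to-high: 5804 = 1·2^2 + 1·2^3 + 1·2^5 + 1·2^7 + 1·2^9 + 1·2^10 + 1·2^12. Digit sequence: (0, 0, 1, 1, 0, 1, 0, 1, 0, 1, 1, 0, 1).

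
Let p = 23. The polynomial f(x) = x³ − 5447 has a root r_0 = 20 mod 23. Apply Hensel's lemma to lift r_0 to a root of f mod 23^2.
r_1 = 43 (mod 529)

Hensel: r_{i+1} = r_i − f(r_i)/f′(r_i) mod 23^{i+2}, where f′(x) = 3x². Iterate:
  r_0 = 20 (mod 23)
  r_1 = 43 (mod 529)
Final: r = 43 with f(r) ≡ 0 mod 23^2.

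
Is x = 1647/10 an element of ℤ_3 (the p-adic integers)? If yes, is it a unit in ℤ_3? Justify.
x ∈ ℤ_3 but not a unit; v_3(x) = 3 > 0

ℤ_3 = {x ∈ ℚ_3 : v_3(x) ≥ 0} and ℤ_3^× = {x ∈ ℤ_3 : v_3(x) = 0}. Here v_3(1647/10) = v_3(num) − v_3(den) = 3; compare against these criteria.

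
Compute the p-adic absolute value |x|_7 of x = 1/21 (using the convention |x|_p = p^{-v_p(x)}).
|1/21|_7 = 7

Step 1 — compute v_7(x) by factoring powers of 7 out of the numerator and denominator: v_7(1/21) = -1. Step 2 — apply |x|_p = p^{-v_p(x)} = 7^{1} = 7.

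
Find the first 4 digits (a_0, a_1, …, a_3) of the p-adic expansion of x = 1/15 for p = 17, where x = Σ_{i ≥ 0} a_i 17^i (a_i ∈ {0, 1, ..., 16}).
(a_0, …, a_3) = (8, 12, 14, 15)

v_17(1/15) = 0 (numerator and denominator both coprime to 17), so x ∈ ℤ_17^×. Compute digits iteratively via a_i = x_i mod 17, x_{i+1} = (x_i − a_i)/17, with x_0 = x:
  x_0 = 1/15;  a_0 = 8;  x_1 = (x_0 − 8)/17 = -7/15
  x_1 = -7/15;  a_1 = 12;  x_2 = (x_1 − 12)/17 = -11/15
  x_2 = -11/15;  a_2 = 14;  x_3 = (x_2 − 14)/17 = -13/15
  x_3 = -13/15;  a_3 = 15;  x_4 = (x_3 − 15)/17 = -14/15
Digits: (8, 12, 14, 15).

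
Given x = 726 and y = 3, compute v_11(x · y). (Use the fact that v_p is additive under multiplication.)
v_11(2178) = 2

v_p(x) = 2 (factor: 726 = 11^2 · 6); v_p(y) = 0 (factor: 3 = 11^0 · 3). Additivity: v_p(xy) = v_p(x) + v_p(y) = 2 + 0 = 2. (Direct check: xy = 2178 = 11^2 · (18).)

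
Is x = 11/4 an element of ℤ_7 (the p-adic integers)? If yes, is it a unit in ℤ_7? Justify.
x ∈ ℤ_7^× (unit); v_7(x) = 0

ℤ_7 = {x ∈ ℚ_7 : v_7(x) ≥ 0} and ℤ_7^× = {x ∈ ℤ_7 : v_7(x) = 0}. Here v_7(11/4) = v_7(num) − v_7(den) = 0; compare against these criteria.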